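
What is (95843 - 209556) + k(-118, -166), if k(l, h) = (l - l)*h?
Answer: -113713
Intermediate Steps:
k(l, h) = 0 (k(l, h) = 0*h = 0)
(95843 - 209556) + k(-118, -166) = (95843 - 209556) + 0 = -113713 + 0 = -113713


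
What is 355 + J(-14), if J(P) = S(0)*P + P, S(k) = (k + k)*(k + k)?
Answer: 341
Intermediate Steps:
S(k) = 4*k² (S(k) = (2*k)*(2*k) = 4*k²)
J(P) = P (J(P) = (4*0²)*P + P = (4*0)*P + P = 0*P + P = 0 + P = P)
355 + J(-14) = 355 - 14 = 341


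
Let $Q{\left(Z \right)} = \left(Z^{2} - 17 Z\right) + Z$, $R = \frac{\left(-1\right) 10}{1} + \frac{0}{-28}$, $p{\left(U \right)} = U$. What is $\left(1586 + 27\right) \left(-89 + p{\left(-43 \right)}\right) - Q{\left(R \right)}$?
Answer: $-213176$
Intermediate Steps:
$R = -10$ ($R = \left(-10\right) 1 + 0 \left(- \frac{1}{28}\right) = -10 + 0 = -10$)
$Q{\left(Z \right)} = Z^{2} - 16 Z$
$\left(1586 + 27\right) \left(-89 + p{\left(-43 \right)}\right) - Q{\left(R \right)} = \left(1586 + 27\right) \left(-89 - 43\right) - - 10 \left(-16 - 10\right) = 1613 \left(-132\right) - \left(-10\right) \left(-26\right) = -212916 - 260 = -213176$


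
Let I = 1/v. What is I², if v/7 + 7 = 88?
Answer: 1/321489 ≈ 3.1105e-6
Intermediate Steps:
v = 567 (v = -49 + 7*88 = -49 + 616 = 567)
I = 1/567 ≈ 0.0017637
I² = (1/567)² = 1/321489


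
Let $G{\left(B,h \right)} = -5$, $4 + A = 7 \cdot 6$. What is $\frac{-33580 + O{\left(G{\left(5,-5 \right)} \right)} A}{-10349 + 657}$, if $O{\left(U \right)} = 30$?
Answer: $\frac{8110}{2423} \approx 3.3471$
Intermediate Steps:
$A = 38$ ($A = -4 + 7 \cdot 6 = -4 + 42 = 38$)
$\frac{-33580 + O{\left(G{\left(5,-5 \right)} \right)} A}{-10349 + 657} = \frac{-33580 + 30 \cdot 38}{-10349 + 657} = \frac{-33580 + 1140}{-9692} = \left(-32440\right) \left(- \frac{1}{9692}\right) = \frac{8110}{2423}$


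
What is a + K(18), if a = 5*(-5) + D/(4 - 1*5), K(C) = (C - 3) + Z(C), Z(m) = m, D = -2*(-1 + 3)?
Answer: 12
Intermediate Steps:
D = -4 (D = -2*2 = -4)
K(C) = -3 + 2*C (K(C) = (C - 3) + C = (-3 + C) + C = -3 + 2*C)
a = -21 (a = 5*(-5) - 4/(4 - 1*5) = -25 - 4/(4 - 5) = -25 - 4/(-1) = -25 - 4*(-1) = -25 + 4 = -21)
a + K(18) = -21 + (-3 + 2*18) = -21 + (-3 + 36) = -21 + 33 = 12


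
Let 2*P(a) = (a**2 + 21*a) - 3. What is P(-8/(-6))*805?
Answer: 194005/18 ≈ 10778.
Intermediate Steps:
P(a) = -3/2 + a**2/2 + 21*a/2 (P(a) = ((a**2 + 21*a) - 3)/2 = (-3 + a**2 + 21*a)/2 = -3/2 + a**2/2 + 21*a/2)
P(-8/(-6))*805 = (-3/2 + (-8/(-6))**2/2 + 21*(-8/(-6))/2)*805 = (-3/2 + (-8*(-1/6))**2/2 + 21*(-8*(-1/6))/2)*805 = (-3/2 + (4/3)**2/2 + (21/2)*(4/3))*805 = (-3/2 + (1/2)*(16/9) + 14)*805 = (-3/2 + 8/9 + 14)*805 = (241/18)*805 = 194005/18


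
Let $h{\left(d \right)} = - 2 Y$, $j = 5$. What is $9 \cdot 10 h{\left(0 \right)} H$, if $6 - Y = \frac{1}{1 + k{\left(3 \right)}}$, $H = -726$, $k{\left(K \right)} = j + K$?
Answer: $769560$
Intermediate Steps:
$k{\left(K \right)} = 5 + K$
$Y = \frac{53}{9}$ ($Y = 6 - \frac{1}{1 + \left(5 + 3\right)} = 6 - \frac{1}{1 + 8} = 6 - \frac{1}{9} = \frac{53}{9} \approx 5.8889$)
$h{\left(d \right)} = - \frac{106}{9}$ ($h{\left(d \right)} = \left(-2\right) \frac{53}{9} = - \frac{106}{9}$)
$9 \cdot 10 h{\left(0 \right)} H = 9 \cdot 10 \left(- \frac{106}{9}\right) \left(-726\right) = 90 \left(- \frac{106}{9}\right) \left(-726\right) = \left(-1060\right) \left(-726\right) = 769560$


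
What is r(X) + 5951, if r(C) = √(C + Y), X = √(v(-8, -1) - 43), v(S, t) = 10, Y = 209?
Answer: 5951 + √(209 + I*√33) ≈ 5965.5 + 0.19866*I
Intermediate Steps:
X = I*√33 (X = √(10 - 43) = √(-33) = I*√33 ≈ 5.7446*I)
r(C) = √(209 + C) (r(C) = √(C + 209) = √(209 + C))
r(X) + 5951 = √(209 + I*√33) + 5951 = 5951 + √(209 + I*√33)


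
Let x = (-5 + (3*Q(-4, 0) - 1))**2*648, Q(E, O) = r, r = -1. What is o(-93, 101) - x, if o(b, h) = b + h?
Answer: -52480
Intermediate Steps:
Q(E, O) = -1
x = 52488 (x = (-5 + (3*(-1) - 1))**2*648 = (-5 + (-3 - 1))**2*648 = (-5 - 4)**2*648 = (-9)**2*648 = 81*648 = 52488)
o(-93, 101) - x = (-93 + 101) - 1*52488 = 8 - 52488 = -52480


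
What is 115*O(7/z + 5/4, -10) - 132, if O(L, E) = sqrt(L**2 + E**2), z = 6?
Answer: -132 + 115*sqrt(15241)/12 ≈ 1051.1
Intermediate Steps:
O(L, E) = sqrt(E**2 + L**2)
115*O(7/z + 5/4, -10) - 132 = 115*sqrt((-10)**2 + (7/6 + 5/4)**2) - 132 = 115*sqrt(100 + (7*(1/6) + 5*(1/4))**2) - 132 = 115*sqrt(100 + (7/6 + 5/4)**2) - 132 = 115*sqrt(100 + (29/12)**2) - 132 = 115*sqrt(100 + 841/144) - 132 = 115*sqrt(15241/144) - 132 = 115*(sqrt(15241)/12) - 132 = 115*sqrt(15241)/12 - 132 = -132 + 115*sqrt(15241)/12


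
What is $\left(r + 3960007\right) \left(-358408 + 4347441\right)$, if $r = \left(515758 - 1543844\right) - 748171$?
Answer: $8711050813750$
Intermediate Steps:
$r = -1776257$ ($r = -1028086 - 748171 = -1776257$)
$\left(r + 3960007\right) \left(-358408 + 4347441\right) = \left(-1776257 + 3960007\right) \left(-358408 + 4347441\right) = 2183750 \cdot 3989033 = 8711050813750$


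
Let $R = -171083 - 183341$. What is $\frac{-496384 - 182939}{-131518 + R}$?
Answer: $\frac{679323}{485942} \approx 1.398$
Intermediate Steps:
$R = -354424$
$\frac{-496384 - 182939}{-131518 + R} = \frac{-496384 - 182939}{-131518 - 354424} = - \frac{679323}{-485942} = \left(-679323\right) \left(- \frac{1}{485942}\right) = \frac{679323}{485942}$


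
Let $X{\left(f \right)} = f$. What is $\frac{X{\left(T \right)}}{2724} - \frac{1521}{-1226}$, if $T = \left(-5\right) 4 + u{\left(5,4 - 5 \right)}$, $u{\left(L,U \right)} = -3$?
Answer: $\frac{2057503}{1669812} \approx 1.2322$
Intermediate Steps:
$T = -23$ ($T = \left(-5\right) 4 - 3 = -20 - 3 = -23$)
$\frac{X{\left(T \right)}}{2724} - \frac{1521}{-1226} = - \frac{23}{2724} - \frac{1521}{-1226} = \left(-23\right) \frac{1}{2724} - - \frac{1521}{1226} = - \frac{23}{2724} + \frac{1521}{1226} = \frac{2057503}{1669812}$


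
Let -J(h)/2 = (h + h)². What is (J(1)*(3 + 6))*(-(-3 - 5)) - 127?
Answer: -703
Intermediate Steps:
J(h) = -8*h² (J(h) = -2*(h + h)² = -2*4*h² = -8*h²)
(J(1)*(3 + 6))*(-(-3 - 5)) - 127 = ((-8*1²)*(3 + 6))*(-(-3 - 5)) - 127 = (-8*1*9)*(-1*(-8)) - 127 = -8*9*8 - 127 = -72*8 - 127 = -576 - 127 = -703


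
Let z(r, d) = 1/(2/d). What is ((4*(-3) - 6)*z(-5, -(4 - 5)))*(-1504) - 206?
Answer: 13330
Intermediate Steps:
z(r, d) = d/2
((4*(-3) - 6)*z(-5, -(4 - 5)))*(-1504) - 206 = ((4*(-3) - 6)*((-(4 - 5))/2))*(-1504) - 206 = ((-12 - 6)*((-1*(-1))/2))*(-1504) - 206 = -9*(-1504) - 206 = 13536 - 206 = 13330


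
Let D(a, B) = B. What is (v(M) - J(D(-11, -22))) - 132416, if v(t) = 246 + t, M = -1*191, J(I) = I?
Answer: -132339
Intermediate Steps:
M = -191
(v(M) - J(D(-11, -22))) - 132416 = ((246 - 191) - 1*(-22)) - 132416 = (55 + 22) - 132416 = 77 - 132416 = -132339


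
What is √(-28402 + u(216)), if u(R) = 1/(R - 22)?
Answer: I*√1068937478/194 ≈ 168.53*I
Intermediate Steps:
u(R) = 1/(-22 + R)
√(-28402 + u(216)) = √(-28402 + 1/(-22 + 216)) = √(-28402 + 1/194) = √(-5509987/194) = I*√1068937478/194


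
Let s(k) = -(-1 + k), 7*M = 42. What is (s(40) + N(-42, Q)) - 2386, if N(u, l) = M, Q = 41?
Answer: -2419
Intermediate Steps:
M = 6 (M = (1/7)*42 = 6)
s(k) = 1 - k
N(u, l) = 6
(s(40) + N(-42, Q)) - 2386 = ((1 - 1*40) + 6) - 2386 = ((1 - 40) + 6) - 2386 = (-39 + 6) - 2386 = -33 - 2386 = -2419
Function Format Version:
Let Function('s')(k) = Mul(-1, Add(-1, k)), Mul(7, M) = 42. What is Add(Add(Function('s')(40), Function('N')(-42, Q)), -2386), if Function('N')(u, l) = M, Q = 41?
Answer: -2419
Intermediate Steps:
M = 6 (M = Mul(Rational(1, 7), 42) = 6)
Function('s')(k) = Add(1, Mul(-1, k))
Function('N')(u, l) = 6
Add(Add(Function('s')(40), Function('N')(-42, Q)), -2386) = Add(Add(Add(1, Mul(-1, 40)), 6), -2386) = Add(Add(Add(1, -40), 6), -2386) = Add(Add(-39, 6), -2386) = Add(-33, -2386) = -2419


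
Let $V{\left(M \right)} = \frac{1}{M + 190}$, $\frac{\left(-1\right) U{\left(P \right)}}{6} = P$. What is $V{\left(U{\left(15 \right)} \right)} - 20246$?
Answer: $- \frac{2024599}{100} \approx -20246.0$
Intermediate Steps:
$U{\left(P \right)} = - 6 P$
$V{\left(M \right)} = \frac{1}{190 + M}$
$V{\left(U{\left(15 \right)} \right)} - 20246 = \frac{1}{190 - 90} - 20246 = \frac{1}{100} - 20246 = - \frac{2024599}{100}$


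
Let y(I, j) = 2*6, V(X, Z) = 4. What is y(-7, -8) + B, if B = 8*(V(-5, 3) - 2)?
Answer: 28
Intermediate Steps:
B = 16 (B = 8*(4 - 2) = 8*2 = 16)
y(I, j) = 12
y(-7, -8) + B = 12 + 16 = 28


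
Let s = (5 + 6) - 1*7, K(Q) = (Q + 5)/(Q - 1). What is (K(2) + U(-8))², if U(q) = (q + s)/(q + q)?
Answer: 841/16 ≈ 52.563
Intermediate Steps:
K(Q) = (5 + Q)/(-1 + Q)
s = 4 (s = 11 - 7 = 4)
U(q) = (4 + q)/(2*q) (U(q) = (q + 4)/(q + q) = (4 + q)/((2*q)) = (4 + q)*(1/(2*q)) = (4 + q)/(2*q))
(K(2) + U(-8))² = ((5 + 2)/(-1 + 2) + (½)*(4 - 8)/(-8))² = (7/1 + (½)*(-⅛)*(-4))² = (1*7 + ¼)² = (7 + ¼)² = (29/4)² = 841/16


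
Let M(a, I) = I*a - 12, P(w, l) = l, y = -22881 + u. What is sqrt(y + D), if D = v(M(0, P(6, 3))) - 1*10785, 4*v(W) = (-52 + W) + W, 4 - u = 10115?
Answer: 2*I*sqrt(10949) ≈ 209.27*I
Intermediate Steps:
u = -10111 (u = 4 - 1*10115 = 4 - 10115 = -10111)
y = -32992 (y = -22881 - 10111 = -32992)
M(a, I) = -12 + I*a
v(W) = -13 + W/2 (v(W) = ((-52 + W) + W)/4 = (-52 + 2*W)/4 = -13 + W/2)
D = -10804 (D = (-13 + (-12 + 3*0)/2) - 1*10785 = (-13 + (-12 + 0)/2) - 10785 = (-13 + (1/2)*(-12)) - 10785 = (-13 - 6) - 10785 = -19 - 10785 = -10804)
sqrt(y + D) = sqrt(-32992 - 10804) = sqrt(-43796) = 2*I*sqrt(10949)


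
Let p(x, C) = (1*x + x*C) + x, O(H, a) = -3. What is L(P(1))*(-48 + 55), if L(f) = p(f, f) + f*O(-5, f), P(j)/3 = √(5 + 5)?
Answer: 630 - 21*√10 ≈ 563.59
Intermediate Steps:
P(j) = 3*√10 (P(j) = 3*√(5 + 5) = 3*√10)
p(x, C) = 2*x + C*x (p(x, C) = (x + C*x) + x = 2*x + C*x)
L(f) = -3*f + f*(2 + f) (L(f) = f*(2 + f) + f*(-3) = f*(2 + f) - 3*f = -3*f + f*(2 + f))
L(P(1))*(-48 + 55) = ((3*√10)*(-1 + 3*√10))*(-48 + 55) = (3*√10*(-1 + 3*√10))*7 = 21*√10*(-1 + 3*√10)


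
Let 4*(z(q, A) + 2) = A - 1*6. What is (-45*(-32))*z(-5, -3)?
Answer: -6120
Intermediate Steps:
z(q, A) = -7/2 + A/4 (z(q, A) = -2 + (A - 1*6)/4 = -2 + (A - 6)/4 = -2 + (-6 + A)/4 = -2 + (-3/2 + A/4) = -7/2 + A/4)
(-45*(-32))*z(-5, -3) = (-45*(-32))*(-7/2 + (¼)*(-3)) = 1440*(-7/2 - ¾) = 1440*(-17/4) = -6120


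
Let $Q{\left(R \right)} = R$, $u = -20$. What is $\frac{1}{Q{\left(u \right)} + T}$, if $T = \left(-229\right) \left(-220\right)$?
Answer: $\frac{1}{50360} \approx 1.9857 \cdot 10^{-5}$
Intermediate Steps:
$T = 50380$
$\frac{1}{Q{\left(u \right)} + T} = \frac{1}{-20 + 50380} = \frac{1}{50360}$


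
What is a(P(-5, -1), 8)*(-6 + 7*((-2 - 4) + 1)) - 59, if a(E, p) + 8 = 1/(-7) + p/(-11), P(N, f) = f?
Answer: 23460/77 ≈ 304.68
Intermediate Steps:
a(E, p) = -57/7 - p/11 (a(E, p) = -8 + (1/(-7) + p/(-11)) = -8 + (1*(-1/7) + p*(-1/11)) = -8 + (-1/7 - p/11) = -57/7 - p/11)
a(P(-5, -1), 8)*(-6 + 7*((-2 - 4) + 1)) - 59 = (-57/7 - 1/11*8)*(-6 + 7*((-2 - 4) + 1)) - 59 = (-57/7 - 8/11)*(-6 + 7*(-6 + 1)) - 59 = -683*(-6 + 7*(-5))/77 - 59 = -683*(-6 - 35)/77 - 59 = -683/77*(-41) - 59 = 28003/77 - 59 = 23460/77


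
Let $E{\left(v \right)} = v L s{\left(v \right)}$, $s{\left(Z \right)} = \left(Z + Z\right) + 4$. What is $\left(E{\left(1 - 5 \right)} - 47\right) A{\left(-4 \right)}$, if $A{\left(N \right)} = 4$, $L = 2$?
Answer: $-60$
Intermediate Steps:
$s{\left(Z \right)} = 4 + 2 Z$ ($s{\left(Z \right)} = 2 Z + 4 = 4 + 2 Z$)
$E{\left(v \right)} = 2 v \left(4 + 2 v\right)$ ($E{\left(v \right)} = v 2 \left(4 + 2 v\right) = 2 v \left(4 + 2 v\right)$)
$\left(E{\left(1 - 5 \right)} - 47\right) A{\left(-4 \right)} = \left(4 \left(1 - 5\right) \left(2 + \left(1 - 5\right)\right) - 47\right) 4 = \left(4 \left(-4\right) \left(2 - 4\right) - 47\right) 4 = \left(4 \left(-4\right) \left(-2\right) - 47\right) 4 = \left(32 - 47\right) 4 = \left(-15\right) 4 = -60$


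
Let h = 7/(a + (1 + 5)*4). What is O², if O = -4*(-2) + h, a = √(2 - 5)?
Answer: (-39409*I + 3184*√3)/(3*(-191*I + 16*√3)) ≈ 68.726 - 0.34719*I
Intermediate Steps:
a = I*√3 (a = √(-3) = I*√3 ≈ 1.732*I)
h = 7/(24 + I*√3) (h = 7/(I*√3 + (1 + 5)*4) = 7/(I*√3 + 6*4) = 7/(I*√3 + 24) = 7/(24 + I*√3) ≈ 0.29016 - 0.02094*I)
O = 1600/193 - 7*I*√3/579 (O = -4*(-2) + (56/193 - 7*I*√3/579) = 8 + (56/193 - 7*I*√3/579) = 1600/193 - 7*I*√3/579 ≈ 8.2902 - 0.02094*I)
O² = (1600/193 - 7*I*√3/579)²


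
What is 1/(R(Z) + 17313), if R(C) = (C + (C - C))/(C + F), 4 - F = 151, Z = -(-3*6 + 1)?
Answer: 130/2250673 ≈ 5.7761e-5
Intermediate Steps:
Z = 17 (Z = -(-18 + 1) = -1*(-17) = 17)
F = -147 (F = 4 - 1*151 = 4 - 151 = -147)
R(C) = C/(-147 + C) (R(C) = (C + (C - C))/(C - 147) = (C + 0)/(-147 + C) = C/(-147 + C))
1/(R(Z) + 17313) = 1/(17/(-147 + 17) + 17313) = 1/(17/(-130) + 17313) = 1/(17*(-1/130) + 17313) = 1/(-17/130 + 17313) = 1/(2250673/130) = 130/2250673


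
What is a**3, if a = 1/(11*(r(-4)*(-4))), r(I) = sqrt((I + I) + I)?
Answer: -I*sqrt(3)/6133248 ≈ -2.824e-7*I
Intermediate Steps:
r(I) = sqrt(3)*sqrt(I) (r(I) = sqrt(2*I + I) = sqrt(3*I) = sqrt(3)*sqrt(I))
a = I*sqrt(3)/264 (a = 1/(11*((sqrt(3)*sqrt(-4))*(-4))) = 1/(11*((sqrt(3)*(2*I))*(-4))) = 1/(11*((2*I*sqrt(3))*(-4))) = 1/(11*(-8*I*sqrt(3))) = 1/(-88*I*sqrt(3)) = I*sqrt(3)/264 ≈ 0.0065608*I)
a**3 = (I*sqrt(3)/264)**3 = -I*sqrt(3)/6133248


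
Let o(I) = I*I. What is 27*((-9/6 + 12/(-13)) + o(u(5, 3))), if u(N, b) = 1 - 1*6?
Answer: 15849/26 ≈ 609.58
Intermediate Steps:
u(N, b) = -5 (u(N, b) = 1 - 6 = -5)
o(I) = I²
27*((-9/6 + 12/(-13)) + o(u(5, 3))) = 27*((-9/6 + 12/(-13)) + (-5)²) = 27*((-9*⅙ + 12*(-1/13)) + 25) = 27*((-3/2 - 12/13) + 25) = 27*(-63/26 + 25) = 27*(587/26) = 15849/26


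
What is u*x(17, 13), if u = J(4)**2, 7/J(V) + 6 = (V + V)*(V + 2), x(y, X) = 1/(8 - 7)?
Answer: 1/36 ≈ 0.027778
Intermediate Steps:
x(y, X) = 1 (x(y, X) = 1/1 = 1)
J(V) = 7/(-6 + 2*V*(2 + V)) (J(V) = 7/(-6 + (V + V)*(V + 2)) = 7/(-6 + (2*V)*(2 + V)) = 7/(-6 + 2*V*(2 + V)))
u = 1/36 (u = (7/(2*(-3 + 4**2 + 2*4)))**2 = (7/(2*(-3 + 16 + 8)))**2 = ((7/2)/21)**2 = ((7/2)*(1/21))**2 = (1/6)**2 = 1/36 ≈ 0.027778)
u*x(17, 13) = (1/36)*1 = 1/36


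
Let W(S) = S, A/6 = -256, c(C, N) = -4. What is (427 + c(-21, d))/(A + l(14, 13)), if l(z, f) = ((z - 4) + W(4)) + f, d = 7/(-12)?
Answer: -141/503 ≈ -0.28032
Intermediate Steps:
d = -7/12 (d = 7*(-1/12) = -7/12 ≈ -0.58333)
A = -1536 (A = 6*(-256) = -1536)
l(z, f) = f + z (l(z, f) = ((z - 4) + 4) + f = ((-4 + z) + 4) + f = z + f = f + z)
(427 + c(-21, d))/(A + l(14, 13)) = (427 - 4)/(-1536 + (13 + 14)) = 423/(-1536 + 27) = 423/(-1509) = 423*(-1/1509) = -141/503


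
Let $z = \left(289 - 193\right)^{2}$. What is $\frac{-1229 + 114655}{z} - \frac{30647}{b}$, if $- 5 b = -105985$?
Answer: $\frac{1060924085}{97675776} \approx 10.862$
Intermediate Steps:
$z = 9216$ ($z = 96^{2} = 9216$)
$b = 21197$ ($b = \left(- \frac{1}{5}\right) \left(-105985\right) = 21197$)
$\frac{-1229 + 114655}{z} - \frac{30647}{b} = \frac{-1229 + 114655}{9216} - \frac{30647}{21197} = 113426 \cdot \frac{1}{9216} - \frac{30647}{21197} = \frac{56713}{4608} - \frac{30647}{21197} = \frac{1060924085}{97675776}$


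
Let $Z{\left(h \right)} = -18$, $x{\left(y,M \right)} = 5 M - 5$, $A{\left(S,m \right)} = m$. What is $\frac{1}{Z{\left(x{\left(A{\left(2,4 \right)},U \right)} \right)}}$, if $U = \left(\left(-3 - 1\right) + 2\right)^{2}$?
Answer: $- \frac{1}{18} \approx -0.055556$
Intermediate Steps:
$U = 4$ ($U = \left(\left(-3 - 1\right) + 2\right)^{2} = \left(-4 + 2\right)^{2} = \left(-2\right)^{2} = 4$)
$x{\left(y,M \right)} = -5 + 5 M$
$\frac{1}{Z{\left(x{\left(A{\left(2,4 \right)},U \right)} \right)}} = \frac{1}{-18} = - \frac{1}{18}$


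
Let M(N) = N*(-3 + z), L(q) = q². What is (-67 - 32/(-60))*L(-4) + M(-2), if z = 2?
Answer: -15922/15 ≈ -1061.5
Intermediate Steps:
M(N) = -N (M(N) = N*(-3 + 2) = N*(-1) = -N)
(-67 - 32/(-60))*L(-4) + M(-2) = (-67 - 32/(-60))*(-4)² - 1*(-2) = (-67 - 32*(-1/60))*16 + 2 = (-67 + 8/15)*16 + 2 = -997/15*16 + 2 = -15952/15 + 2 = -15922/15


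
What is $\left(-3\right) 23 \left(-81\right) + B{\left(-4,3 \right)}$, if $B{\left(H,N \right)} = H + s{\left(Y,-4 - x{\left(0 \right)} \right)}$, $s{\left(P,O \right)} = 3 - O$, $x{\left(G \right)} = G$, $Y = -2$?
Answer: $5592$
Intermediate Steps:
$B{\left(H,N \right)} = 7 + H$ ($B{\left(H,N \right)} = H + \left(3 - \left(-4 - 0\right)\right) = H + \left(3 - \left(-4 + 0\right)\right) = H + \left(3 - -4\right) = H + \left(3 + 4\right) = H + 7 = 7 + H$)
$\left(-3\right) 23 \left(-81\right) + B{\left(-4,3 \right)} = \left(-3\right) 23 \left(-81\right) + \left(7 - 4\right) = \left(-69\right) \left(-81\right) + 3 = 5589 + 3 = 5592$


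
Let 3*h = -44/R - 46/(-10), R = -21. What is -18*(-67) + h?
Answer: 380593/315 ≈ 1208.2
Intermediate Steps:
h = 703/315 (h = (-44/(-21) - 46/(-10))/3 = (-44*(-1/21) - 46*(-⅒))/3 = (44/21 + 23/5)/3 = (⅓)*(703/105) = 703/315 ≈ 2.2317)
-18*(-67) + h = -18*(-67) + 703/315 = 1206 + 703/315 = 380593/315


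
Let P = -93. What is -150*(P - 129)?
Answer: 33300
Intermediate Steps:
-150*(P - 129) = -150*(-93 - 129) = -150*(-222) = 33300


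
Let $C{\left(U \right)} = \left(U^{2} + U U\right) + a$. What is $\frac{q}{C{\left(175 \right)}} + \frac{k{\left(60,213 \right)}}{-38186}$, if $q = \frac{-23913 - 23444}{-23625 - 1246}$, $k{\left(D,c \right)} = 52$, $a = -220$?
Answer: $- \frac{38560618179}{28980828043090} \approx -0.0013306$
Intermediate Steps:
$C{\left(U \right)} = -220 + 2 U^{2}$ ($C{\left(U \right)} = \left(U^{2} + U U\right) - 220 = \left(U^{2} + U^{2}\right) - 220 = 2 U^{2} - 220 = -220 + 2 U^{2}$)
$q = \frac{47357}{24871}$ ($q = - \frac{47357}{-24871} = \left(-47357\right) \left(- \frac{1}{24871}\right) = \frac{47357}{24871} \approx 1.9041$)
$\frac{q}{C{\left(175 \right)}} + \frac{k{\left(60,213 \right)}}{-38186} = \frac{47357}{24871 \left(-220 + 2 \cdot 175^{2}\right)} + \frac{52}{-38186} = \frac{47357}{24871 \left(-220 + 2 \cdot 30625\right)} + 52 \left(- \frac{1}{38186}\right) = \frac{47357}{24871 \left(-220 + 61250\right)} - \frac{26}{19093} = \frac{47357}{24871 \cdot 61030} - \frac{26}{19093} = \frac{47357}{24871} \cdot \frac{1}{61030} - \frac{26}{19093} = \frac{47357}{1517877130} - \frac{26}{19093} = - \frac{38560618179}{28980828043090}$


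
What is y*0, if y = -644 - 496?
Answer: 0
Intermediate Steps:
y = -1140
y*0 = -1140*0 = 0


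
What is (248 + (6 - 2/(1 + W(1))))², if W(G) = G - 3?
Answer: 65536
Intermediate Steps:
W(G) = -3 + G
(248 + (6 - 2/(1 + W(1))))² = (248 + (6 - 2/(1 + (-3 + 1))))² = (248 + (6 - 2/(1 - 2)))² = (248 + (6 - 2/(-1)))² = (248 + (6 - 1*(-2)))² = (248 + (6 + 2))² = (248 + 8)² = 256² = 65536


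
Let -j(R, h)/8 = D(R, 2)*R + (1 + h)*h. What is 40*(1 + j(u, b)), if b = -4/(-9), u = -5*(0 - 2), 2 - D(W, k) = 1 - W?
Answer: -2864600/81 ≈ -35365.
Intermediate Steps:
D(W, k) = 1 + W (D(W, k) = 2 - (1 - W) = 2 + (-1 + W) = 1 + W)
u = 10 (u = -5*(-2) = 10)
b = 4/9 (b = -4*(-1/9) = 4/9 ≈ 0.44444)
j(R, h) = -8*R*(1 + R) - 8*h*(1 + h) (j(R, h) = -8*((1 + R)*R + (1 + h)*h) = -8*(R*(1 + R) + h*(1 + h)) = -8*R*(1 + R) - 8*h*(1 + h))
40*(1 + j(u, b)) = 40*(1 + (-8*4/9 - 8*(4/9)**2 - 8*10*(1 + 10))) = 40*(1 + (-32/9 - 8*16/81 - 8*10*11)) = 40*(1 + (-32/9 - 128/81 - 880)) = 40*(1 - 71696/81) = 40*(-71615/81) = -2864600/81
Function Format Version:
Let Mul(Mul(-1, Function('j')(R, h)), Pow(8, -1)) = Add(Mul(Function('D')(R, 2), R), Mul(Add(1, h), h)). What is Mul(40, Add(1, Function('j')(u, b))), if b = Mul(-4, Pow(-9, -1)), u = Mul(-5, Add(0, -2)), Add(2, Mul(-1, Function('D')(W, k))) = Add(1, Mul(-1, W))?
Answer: Rational(-2864600, 81) ≈ -35365.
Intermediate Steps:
Function('D')(W, k) = Add(1, W) (Function('D')(W, k) = Add(2, Mul(-1, Add(1, Mul(-1, W)))) = Add(2, Add(-1, W)) = Add(1, W))
u = 10 (u = Mul(-5, -2) = 10)
b = Rational(4, 9) (b = Mul(-4, Rational(-1, 9)) = Rational(4, 9) ≈ 0.44444)
Function('j')(R, h) = Add(Mul(-8, R, Add(1, R)), Mul(-8, h, Add(1, h))) (Function('j')(R, h) = Mul(-8, Add(Mul(Add(1, R), R), Mul(Add(1, h), h))) = Mul(-8, Add(Mul(R, Add(1, R)), Mul(h, Add(1, h)))) = Add(Mul(-8, R, Add(1, R)), Mul(-8, h, Add(1, h))))
Mul(40, Add(1, Function('j')(u, b))) = Mul(40, Add(1, Add(Mul(-8, Rational(4, 9)), Mul(-8, Pow(Rational(4, 9), 2)), Mul(-8, 10, Add(1, 10))))) = Mul(40, Add(1, Add(Rational(-32, 9), Mul(-8, Rational(16, 81)), Mul(-8, 10, 11)))) = Mul(40, Add(1, Add(Rational(-32, 9), Rational(-128, 81), -880))) = Mul(40, Add(1, Rational(-71696, 81))) = Mul(40, Rational(-71615, 81)) = Rational(-2864600, 81)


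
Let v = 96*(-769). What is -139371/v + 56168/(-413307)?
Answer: 17818821155/10170658656 ≈ 1.7520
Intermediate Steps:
v = -73824
-139371/v + 56168/(-413307) = -139371/(-73824) + 56168/(-413307) = -139371*(-1/73824) + 56168*(-1/413307) = 46457/24608 - 56168/413307 = 17818821155/10170658656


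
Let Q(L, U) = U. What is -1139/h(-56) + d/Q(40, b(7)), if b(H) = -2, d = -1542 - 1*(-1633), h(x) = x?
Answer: -1409/56 ≈ -25.161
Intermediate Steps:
d = 91 (d = -1542 + 1633 = 91)
-1139/h(-56) + d/Q(40, b(7)) = -1139/(-56) + 91/(-2) = -1139*(-1/56) + 91*(-1/2) = 1139/56 - 91/2 = -1409/56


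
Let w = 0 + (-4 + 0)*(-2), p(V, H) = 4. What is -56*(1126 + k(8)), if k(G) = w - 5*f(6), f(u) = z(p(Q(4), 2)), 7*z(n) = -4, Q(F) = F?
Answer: -63664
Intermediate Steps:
w = 8 (w = 0 - 4*(-2) = 0 + 8 = 8)
z(n) = -4/7 (z(n) = (⅐)*(-4) = -4/7)
f(u) = -4/7
k(G) = 76/7 (k(G) = 8 - 5*(-4/7) = 8 + 20/7 = 76/7)
-56*(1126 + k(8)) = -56*(1126 + 76/7) = -56*7958/7 = -63664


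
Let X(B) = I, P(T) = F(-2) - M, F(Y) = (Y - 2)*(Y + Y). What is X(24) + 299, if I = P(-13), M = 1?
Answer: 314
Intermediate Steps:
F(Y) = 2*Y*(-2 + Y) (F(Y) = (-2 + Y)*(2*Y) = 2*Y*(-2 + Y))
P(T) = 15 (P(T) = 2*(-2)*(-2 - 2) - 1*1 = 2*(-2)*(-4) - 1 = 16 - 1 = 15)
I = 15
X(B) = 15
X(24) + 299 = 15 + 299 = 314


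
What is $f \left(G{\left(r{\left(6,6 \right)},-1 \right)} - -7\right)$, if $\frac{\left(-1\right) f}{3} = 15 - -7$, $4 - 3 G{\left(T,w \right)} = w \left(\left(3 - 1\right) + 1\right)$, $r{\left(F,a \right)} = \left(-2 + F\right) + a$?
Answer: $-616$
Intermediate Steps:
$r{\left(F,a \right)} = -2 + F + a$
$G{\left(T,w \right)} = \frac{4}{3} - w$ ($G{\left(T,w \right)} = \frac{4}{3} - \frac{w \left(\left(3 - 1\right) + 1\right)}{3} = \frac{4}{3} - \frac{w \left(2 + 1\right)}{3} = \frac{4}{3} - \frac{w 3}{3} = \frac{4}{3} - \frac{3 w}{3} = \frac{4}{3} - w$)
$f = -66$ ($f = - 3 \left(15 - -7\right) = - 3 \left(15 + 7\right) = \left(-3\right) 22 = -66$)
$f \left(G{\left(r{\left(6,6 \right)},-1 \right)} - -7\right) = - 66 \left(\left(\frac{4}{3} - -1\right) - -7\right) = - 66 \left(\left(\frac{4}{3} + 1\right) + 7\right) = - 66 \left(\frac{7}{3} + 7\right) = \left(-66\right) \frac{28}{3} = -616$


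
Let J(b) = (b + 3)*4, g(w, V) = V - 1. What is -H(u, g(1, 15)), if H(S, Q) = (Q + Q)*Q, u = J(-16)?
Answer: -392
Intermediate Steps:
g(w, V) = -1 + V
J(b) = 12 + 4*b (J(b) = (3 + b)*4 = 12 + 4*b)
u = -52 (u = 12 + 4*(-16) = 12 - 64 = -52)
H(S, Q) = 2*Q² (H(S, Q) = (2*Q)*Q = 2*Q²)
-H(u, g(1, 15)) = -2*(-1 + 15)² = -2*14² = -2*196 = -1*392 = -392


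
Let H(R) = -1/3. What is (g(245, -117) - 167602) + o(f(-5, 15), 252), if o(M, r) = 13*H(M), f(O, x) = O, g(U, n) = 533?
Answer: -501220/3 ≈ -1.6707e+5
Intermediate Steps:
H(R) = -⅓ (H(R) = -1*⅓ = -⅓)
o(M, r) = -13/3 (o(M, r) = 13*(-⅓) = -13/3)
(g(245, -117) - 167602) + o(f(-5, 15), 252) = (533 - 167602) - 13/3 = -167069 - 13/3 = -501220/3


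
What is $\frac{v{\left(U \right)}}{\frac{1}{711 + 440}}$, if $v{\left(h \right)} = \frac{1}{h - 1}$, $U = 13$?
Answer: $\frac{1151}{12} \approx 95.917$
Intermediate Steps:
$v{\left(h \right)} = \frac{1}{-1 + h}$
$\frac{v{\left(U \right)}}{\frac{1}{711 + 440}} = \frac{1}{\left(-1 + 13\right) \frac{1}{711 + 440}} = \frac{1}{12 \cdot \frac{1}{1151}} = \frac{\frac{1}{\frac{1}{1151}}}{12} = \frac{1}{12} \cdot 1151 = \frac{1151}{12}$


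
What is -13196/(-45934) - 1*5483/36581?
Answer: 115433377/840155827 ≈ 0.13740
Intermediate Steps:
-13196/(-45934) - 1*5483/36581 = -13196*(-1/45934) - 5483*1/36581 = 6598/22967 - 5483/36581 = 115433377/840155827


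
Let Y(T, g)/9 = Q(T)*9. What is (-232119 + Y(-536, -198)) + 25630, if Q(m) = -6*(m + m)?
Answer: 314503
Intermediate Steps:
Q(m) = -12*m
Y(T, g) = -972*T (Y(T, g) = 9*(-12*T*9) = 9*(-108*T) = -972*T)
(-232119 + Y(-536, -198)) + 25630 = (-232119 - 972*(-536)) + 25630 = (-232119 + 520992) + 25630 = 288873 + 25630 = 314503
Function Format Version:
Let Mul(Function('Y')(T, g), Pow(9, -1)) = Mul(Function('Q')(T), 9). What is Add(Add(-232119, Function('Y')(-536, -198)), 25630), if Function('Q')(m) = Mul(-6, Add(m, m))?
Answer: 314503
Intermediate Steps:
Function('Q')(m) = Mul(-12, m) (Function('Q')(m) = Mul(-6, Mul(2, m)) = Mul(-12, m))
Function('Y')(T, g) = Mul(-972, T) (Function('Y')(T, g) = Mul(9, Mul(Mul(-12, T), 9)) = Mul(9, Mul(-108, T)) = Mul(-972, T))
Add(Add(-232119, Function('Y')(-536, -198)), 25630) = Add(Add(-232119, Mul(-972, -536)), 25630) = Add(Add(-232119, 520992), 25630) = Add(288873, 25630) = 314503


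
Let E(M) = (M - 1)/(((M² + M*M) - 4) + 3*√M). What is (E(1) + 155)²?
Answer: 24025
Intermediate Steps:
E(M) = (-1 + M)/(-4 + 2*M² + 3*√M) (E(M) = (-1 + M)/(((M² + M²) - 4) + 3*√M) = (-1 + M)/((2*M² - 4) + 3*√M) = (-1 + M)/((-4 + 2*M²) + 3*√M) = (-1 + M)/(-4 + 2*M² + 3*√M))
(E(1) + 155)² = ((-1 + 1)/(-4 + 2*1² + 3*√1) + 155)² = (0/(-4 + 2*1 + 3*1) + 155)² = (0/(-4 + 2 + 3) + 155)² = (0/1 + 155)² = (1*0 + 155)² = (0 + 155)² = 155² = 24025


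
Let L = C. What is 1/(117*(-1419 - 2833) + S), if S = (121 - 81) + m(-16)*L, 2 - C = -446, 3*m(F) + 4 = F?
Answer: -3/1501292 ≈ -1.9983e-6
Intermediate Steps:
m(F) = -4/3 + F/3
C = 448 (C = 2 - 1*(-446) = 2 + 446 = 448)
L = 448
S = -8840/3 (S = (121 - 81) + (-4/3 + (1/3)*(-16))*448 = 40 + (-4/3 - 16/3)*448 = 40 - 20/3*448 = 40 - 8960/3 = -8840/3 ≈ -2946.7)
1/(117*(-1419 - 2833) + S) = 1/(117*(-1419 - 2833) - 8840/3) = 1/(117*(-4252) - 8840/3) = 1/(-497484 - 8840/3) = 1/(-1501292/3) = -3/1501292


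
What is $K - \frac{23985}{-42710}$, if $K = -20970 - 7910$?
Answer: $- \frac{246688163}{8542} \approx -28879.0$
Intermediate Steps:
$K = -28880$ ($K = -20970 - 7910 = -28880$)
$K - \frac{23985}{-42710} = -28880 - \frac{23985}{-42710} = -28880 - - \frac{4797}{8542} = -28880 + \frac{4797}{8542} = - \frac{246688163}{8542}$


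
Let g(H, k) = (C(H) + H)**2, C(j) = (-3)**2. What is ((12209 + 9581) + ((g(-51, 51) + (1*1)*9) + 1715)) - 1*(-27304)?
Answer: 52582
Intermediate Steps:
C(j) = 9
g(H, k) = (9 + H)**2
((12209 + 9581) + ((g(-51, 51) + (1*1)*9) + 1715)) - 1*(-27304) = ((12209 + 9581) + (((9 - 51)**2 + (1*1)*9) + 1715)) - 1*(-27304) = (21790 + (((-42)**2 + 1*9) + 1715)) + 27304 = (21790 + ((1764 + 9) + 1715)) + 27304 = (21790 + (1773 + 1715)) + 27304 = (21790 + 3488) + 27304 = 25278 + 27304 = 52582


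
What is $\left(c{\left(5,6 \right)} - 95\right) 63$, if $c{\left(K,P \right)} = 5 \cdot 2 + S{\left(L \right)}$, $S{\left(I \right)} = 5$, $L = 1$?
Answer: $-5040$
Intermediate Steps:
$c{\left(K,P \right)} = 15$ ($c{\left(K,P \right)} = 5 \cdot 2 + 5 = 10 + 5 = 15$)
$\left(c{\left(5,6 \right)} - 95\right) 63 = \left(15 - 95\right) 63 = \left(-80\right) 63 = -5040$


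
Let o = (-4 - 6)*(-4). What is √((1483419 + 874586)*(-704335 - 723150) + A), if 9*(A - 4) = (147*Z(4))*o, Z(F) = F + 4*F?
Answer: I*√30294150789189/3 ≈ 1.8347e+6*I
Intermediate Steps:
Z(F) = 5*F
o = 40 (o = -10*(-4) = 40)
A = 39212/3 (A = 4 + ((147*(5*4))*40)/9 = 4 + ((147*20)*40)/9 = 4 + (2940*40)/9 = 4 + (⅑)*117600 = 4 + 39200/3 = 39212/3 ≈ 13071.)
√((1483419 + 874586)*(-704335 - 723150) + A) = √((1483419 + 874586)*(-704335 - 723150) + 39212/3) = √(2358005*(-1427485) + 39212/3) = √(-3366016767425 + 39212/3) = √(-10098050263063/3) = I*√30294150789189/3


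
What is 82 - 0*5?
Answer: 82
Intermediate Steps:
82 - 0*5 = 82 - 143*0 = 82 + 0 = 82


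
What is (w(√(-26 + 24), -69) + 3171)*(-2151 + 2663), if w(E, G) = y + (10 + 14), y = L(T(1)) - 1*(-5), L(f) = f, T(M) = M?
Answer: 1638912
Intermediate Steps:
y = 6 (y = 1 - 1*(-5) = 1 + 5 = 6)
w(E, G) = 30 (w(E, G) = 6 + (10 + 14) = 6 + 24 = 30)
(w(√(-26 + 24), -69) + 3171)*(-2151 + 2663) = (30 + 3171)*(-2151 + 2663) = 3201*512 = 1638912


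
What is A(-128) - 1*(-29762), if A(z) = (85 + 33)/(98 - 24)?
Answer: 1101253/37 ≈ 29764.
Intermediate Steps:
A(z) = 59/37 (A(z) = 118/74 = 118*(1/74) = 59/37)
A(-128) - 1*(-29762) = 59/37 - 1*(-29762) = 59/37 + 29762 = 1101253/37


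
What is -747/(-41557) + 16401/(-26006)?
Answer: -662149875/1080731342 ≈ -0.61269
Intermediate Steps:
-747/(-41557) + 16401/(-26006) = -747*(-1/41557) + 16401*(-1/26006) = 747/41557 - 16401/26006 = -662149875/1080731342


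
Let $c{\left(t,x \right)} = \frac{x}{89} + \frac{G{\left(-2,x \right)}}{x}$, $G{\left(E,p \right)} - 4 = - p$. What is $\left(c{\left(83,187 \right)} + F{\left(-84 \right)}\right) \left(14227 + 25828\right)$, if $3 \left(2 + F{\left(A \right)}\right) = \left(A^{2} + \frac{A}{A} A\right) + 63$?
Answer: $\frac{1562674967705}{16643} \approx 9.3894 \cdot 10^{7}$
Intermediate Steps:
$G{\left(E,p \right)} = 4 - p$
$c{\left(t,x \right)} = \frac{x}{89} + \frac{4 - x}{x}$
$F{\left(A \right)} = 19 + \frac{A}{3} + \frac{A^{2}}{3}$ ($F{\left(A \right)} = -2 + \frac{\left(A^{2} + \frac{A}{A} A\right) + 63}{3} = -2 + \frac{\left(A^{2} + 1 A\right) + 63}{3} = -2 + \frac{\left(A^{2} + A\right) + 63}{3} = -2 + \frac{\left(A + A^{2}\right) + 63}{3} = -2 + \frac{63 + A + A^{2}}{3} = -2 + \left(21 + \frac{A}{3} + \frac{A^{2}}{3}\right) = 19 + \frac{A}{3} + \frac{A^{2}}{3}$)
$\left(c{\left(83,187 \right)} + F{\left(-84 \right)}\right) \left(14227 + 25828\right) = \left(\left(-1 + \frac{4}{187} + \frac{1}{89} \cdot 187\right) + \left(19 + \frac{1}{3} \left(-84\right) + \frac{\left(-84\right)^{2}}{3}\right)\right) \left(14227 + 25828\right) = \left(\left(-1 + 4 \cdot \frac{1}{187} + \frac{187}{89}\right) + \left(19 - 28 + \frac{1}{3} \cdot 7056\right)\right) 40055 = \left(\left(-1 + \frac{4}{187} + \frac{187}{89}\right) + \left(19 - 28 + 2352\right)\right) 40055 = \left(\frac{18682}{16643} + 2343\right) 40055 = \frac{39013231}{16643} \cdot 40055 = \frac{1562674967705}{16643}$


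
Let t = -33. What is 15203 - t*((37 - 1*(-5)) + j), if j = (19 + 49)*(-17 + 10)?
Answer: 881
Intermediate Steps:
j = -476 (j = 68*(-7) = -476)
15203 - t*((37 - 1*(-5)) + j) = 15203 - (-33)*((37 - 1*(-5)) - 476) = 15203 - (-33)*((37 + 5) - 476) = 15203 - (-33)*(42 - 476) = 15203 - (-33)*(-434) = 15203 - 1*14322 = 15203 - 14322 = 881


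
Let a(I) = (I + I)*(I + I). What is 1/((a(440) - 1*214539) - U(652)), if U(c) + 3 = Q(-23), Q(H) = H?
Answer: 1/559887 ≈ 1.7861e-6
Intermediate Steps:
U(c) = -26 (U(c) = -3 - 23 = -26)
a(I) = 4*I**2 (a(I) = (2*I)*(2*I) = 4*I**2)
1/((a(440) - 1*214539) - U(652)) = 1/((4*440**2 - 1*214539) - 1*(-26)) = 1/((4*193600 - 214539) + 26) = 1/((774400 - 214539) + 26) = 1/(559861 + 26) = 1/559887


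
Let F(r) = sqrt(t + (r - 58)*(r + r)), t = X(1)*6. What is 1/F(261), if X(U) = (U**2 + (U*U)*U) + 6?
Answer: sqrt(106014)/106014 ≈ 0.0030713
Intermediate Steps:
X(U) = 6 + U**2 + U**3 (X(U) = (U**2 + U**2*U) + 6 = (U**2 + U**3) + 6 = 6 + U**2 + U**3)
t = 48 (t = (6 + 1**2 + 1**3)*6 = (6 + 1 + 1)*6 = 8*6 = 48)
F(r) = sqrt(48 + 2*r*(-58 + r)) (F(r) = sqrt(48 + (r - 58)*(r + r)) = sqrt(48 + (-58 + r)*(2*r)) = sqrt(48 + 2*r*(-58 + r)))
1/F(261) = 1/(sqrt(48 - 116*261 + 2*261**2)) = 1/(sqrt(48 - 30276 + 2*68121)) = 1/(sqrt(48 - 30276 + 136242)) = 1/(sqrt(106014)) = sqrt(106014)/106014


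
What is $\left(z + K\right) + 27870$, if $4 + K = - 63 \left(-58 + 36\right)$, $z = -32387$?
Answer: $-3135$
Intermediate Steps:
$K = 1382$ ($K = -4 - 63 \left(-58 + 36\right) = -4 - -1386 = -4 + 1386 = 1382$)
$\left(z + K\right) + 27870 = \left(-32387 + 1382\right) + 27870 = -31005 + 27870 = -3135$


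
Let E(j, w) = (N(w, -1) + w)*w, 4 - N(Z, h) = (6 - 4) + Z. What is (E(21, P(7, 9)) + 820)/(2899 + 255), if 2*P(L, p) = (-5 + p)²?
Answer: 22/83 ≈ 0.26506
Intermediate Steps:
N(Z, h) = 2 - Z (N(Z, h) = 4 - ((6 - 4) + Z) = 4 - (2 + Z) = 4 + (-2 - Z) = 2 - Z)
P(L, p) = (-5 + p)²/2
E(j, w) = 2*w (E(j, w) = ((2 - w) + w)*w = 2*w)
(E(21, P(7, 9)) + 820)/(2899 + 255) = (2*((-5 + 9)²/2) + 820)/(2899 + 255) = (2*((½)*4²) + 820)/3154 = (2*((½)*16) + 820)*(1/3154) = (2*8 + 820)*(1/3154) = (16 + 820)*(1/3154) = 836*(1/3154) = 22/83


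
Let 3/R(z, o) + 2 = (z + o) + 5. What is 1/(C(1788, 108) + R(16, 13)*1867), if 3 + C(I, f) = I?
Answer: 32/62721 ≈ 0.00051020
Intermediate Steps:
C(I, f) = -3 + I
R(z, o) = 3/(3 + o + z) (R(z, o) = 3/(-2 + ((z + o) + 5)) = 3/(-2 + ((o + z) + 5)) = 3/(-2 + (5 + o + z)) = 3/(3 + o + z))
1/(C(1788, 108) + R(16, 13)*1867) = 1/((-3 + 1788) + (3/(3 + 13 + 16))*1867) = 1/(1785 + (3/32)*1867) = 1/(1785 + 5601/32) = 1/(62721/32) = 32/62721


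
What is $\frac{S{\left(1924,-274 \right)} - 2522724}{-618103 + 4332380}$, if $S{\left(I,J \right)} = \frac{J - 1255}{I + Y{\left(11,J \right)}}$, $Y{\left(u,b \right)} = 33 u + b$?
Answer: $- \frac{65951233}{97101813} \approx -0.6792$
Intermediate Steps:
$Y{\left(u,b \right)} = b + 33 u$
$S{\left(I,J \right)} = \frac{-1255 + J}{363 + I + J}$ ($S{\left(I,J \right)} = \frac{J - 1255}{I + \left(J + 33 \cdot 11\right)} = \frac{-1255 + J}{I + \left(J + 363\right)} = \frac{-1255 + J}{I + \left(363 + J\right)} = \frac{-1255 + J}{363 + I + J}$)
$\frac{S{\left(1924,-274 \right)} - 2522724}{-618103 + 4332380} = \frac{\frac{-1255 - 274}{363 + 1924 - 274} - 2522724}{-618103 + 4332380} = \frac{\frac{1}{2013} \left(-1529\right) - 2522724}{3714277} = \left(\frac{1}{2013} \left(-1529\right) - 2522724\right) \frac{1}{3714277} = \left(- \frac{139}{183} - 2522724\right) \frac{1}{3714277} = \left(- \frac{461658631}{183}\right) \frac{1}{3714277} = - \frac{65951233}{97101813}$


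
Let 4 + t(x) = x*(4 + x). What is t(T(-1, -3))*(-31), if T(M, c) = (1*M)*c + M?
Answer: -248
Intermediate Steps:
T(M, c) = M + M*c (T(M, c) = M*c + M = M + M*c)
t(x) = -4 + x*(4 + x)
t(T(-1, -3))*(-31) = (-4 + (-(1 - 3))² + 4*(-(1 - 3)))*(-31) = (-4 + (-1*(-2))² + 4*(-1*(-2)))*(-31) = (-4 + 2² + 4*2)*(-31) = (-4 + 4 + 8)*(-31) = 8*(-31) = -248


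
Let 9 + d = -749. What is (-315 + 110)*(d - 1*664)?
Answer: 291510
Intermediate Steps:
d = -758 (d = -9 - 749 = -758)
(-315 + 110)*(d - 1*664) = (-315 + 110)*(-758 - 1*664) = -205*(-758 - 664) = -205*(-1422) = 291510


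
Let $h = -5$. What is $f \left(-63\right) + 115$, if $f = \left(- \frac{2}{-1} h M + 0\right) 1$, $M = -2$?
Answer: $-1145$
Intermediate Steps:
$f = 20$ ($f = \left(- \frac{2}{-1} \left(-5\right) \left(-2\right) + 0\right) 1 = \left(\left(-2\right) \left(-1\right) \left(-5\right) \left(-2\right) + 0\right) 1 = \left(2 \left(-5\right) \left(-2\right) + 0\right) 1 = \left(\left(-10\right) \left(-2\right) + 0\right) 1 = \left(20 + 0\right) 1 = 20 \cdot 1 = 20$)
$f \left(-63\right) + 115 = 20 \left(-63\right) + 115 = -1260 + 115 = -1145$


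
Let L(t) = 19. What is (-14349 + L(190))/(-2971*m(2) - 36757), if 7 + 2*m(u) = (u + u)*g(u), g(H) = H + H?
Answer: 28660/100253 ≈ 0.28588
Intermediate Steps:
g(H) = 2*H
m(u) = -7/2 + 2*u**2 (m(u) = -7/2 + ((u + u)*(2*u))/2 = -7/2 + ((2*u)*(2*u))/2 = -7/2 + (4*u**2)/2 = -7/2 + 2*u**2)
(-14349 + L(190))/(-2971*m(2) - 36757) = (-14349 + 19)/(-2971*(-7/2 + 2*2**2) - 36757) = -14330/(-2971*(-7/2 + 2*4) - 36757) = -14330/(-2971*(-7/2 + 8) - 36757) = -14330/(-2971*9/2 - 36757) = -14330/(-26739/2 - 36757) = -14330/(-100253/2) = -14330*(-2/100253) = 28660/100253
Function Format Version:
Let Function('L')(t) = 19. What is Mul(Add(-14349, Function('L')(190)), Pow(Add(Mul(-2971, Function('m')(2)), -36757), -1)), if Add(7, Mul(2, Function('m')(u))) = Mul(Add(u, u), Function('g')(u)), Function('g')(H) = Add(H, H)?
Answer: Rational(28660, 100253) ≈ 0.28588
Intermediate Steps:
Function('g')(H) = Mul(2, H)
Function('m')(u) = Add(Rational(-7, 2), Mul(2, Pow(u, 2))) (Function('m')(u) = Add(Rational(-7, 2), Mul(Rational(1, 2), Mul(Add(u, u), Mul(2, u)))) = Add(Rational(-7, 2), Mul(Rational(1, 2), Mul(Mul(2, u), Mul(2, u)))) = Add(Rational(-7, 2), Mul(Rational(1, 2), Mul(4, Pow(u, 2)))) = Add(Rational(-7, 2), Mul(2, Pow(u, 2))))
Mul(Add(-14349, Function('L')(190)), Pow(Add(Mul(-2971, Function('m')(2)), -36757), -1)) = Mul(Add(-14349, 19), Pow(Add(Mul(-2971, Add(Rational(-7, 2), Mul(2, Pow(2, 2)))), -36757), -1)) = Mul(-14330, Pow(Add(Mul(-2971, Add(Rational(-7, 2), Mul(2, 4))), -36757), -1)) = Mul(-14330, Pow(Add(Mul(-2971, Add(Rational(-7, 2), 8)), -36757), -1)) = Mul(-14330, Pow(Add(Mul(-2971, Rational(9, 2)), -36757), -1)) = Mul(-14330, Pow(Add(Rational(-26739, 2), -36757), -1)) = Mul(-14330, Pow(Rational(-100253, 2), -1)) = Mul(-14330, Rational(-2, 100253)) = Rational(28660, 100253)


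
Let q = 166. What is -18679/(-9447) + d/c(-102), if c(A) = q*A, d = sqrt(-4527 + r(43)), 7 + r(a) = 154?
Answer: 18679/9447 - I*sqrt(1095)/8466 ≈ 1.9772 - 0.0039087*I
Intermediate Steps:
r(a) = 147 (r(a) = -7 + 154 = 147)
d = 2*I*sqrt(1095) (d = sqrt(-4527 + 147) = sqrt(-4380) = 2*I*sqrt(1095) ≈ 66.182*I)
c(A) = 166*A
-18679/(-9447) + d/c(-102) = -18679/(-9447) + (2*I*sqrt(1095))/((166*(-102))) = -18679*(-1/9447) + (2*I*sqrt(1095))/(-16932) = 18679/9447 + (2*I*sqrt(1095))*(-1/16932) = 18679/9447 - I*sqrt(1095)/8466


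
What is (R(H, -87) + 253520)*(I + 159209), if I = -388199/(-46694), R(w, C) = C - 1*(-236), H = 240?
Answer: 1885900466965905/46694 ≈ 4.0389e+10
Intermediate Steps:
R(w, C) = 236 + C (R(w, C) = C + 236 = 236 + C)
I = 388199/46694 (I = -388199*(-1/46694) = 388199/46694 ≈ 8.3137)
(R(H, -87) + 253520)*(I + 159209) = ((236 - 87) + 253520)*(388199/46694 + 159209) = (149 + 253520)*(7434493245/46694) = 253669*(7434493245/46694) = 1885900466965905/46694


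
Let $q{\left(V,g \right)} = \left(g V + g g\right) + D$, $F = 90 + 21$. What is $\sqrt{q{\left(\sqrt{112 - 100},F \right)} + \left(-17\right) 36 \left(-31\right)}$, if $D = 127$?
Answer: $\sqrt{31420 + 222 \sqrt{3}} \approx 178.34$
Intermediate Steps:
$F = 111$
$q{\left(V,g \right)} = 127 + g^{2} + V g$ ($q{\left(V,g \right)} = \left(g V + g g\right) + 127 = \left(V g + g^{2}\right) + 127 = \left(g^{2} + V g\right) + 127 = 127 + g^{2} + V g$)
$\sqrt{q{\left(\sqrt{112 - 100},F \right)} + \left(-17\right) 36 \left(-31\right)} = \sqrt{\left(127 + 111^{2} + \sqrt{112 - 100} \cdot 111\right) + \left(-17\right) 36 \left(-31\right)} = \sqrt{\left(127 + 12321 + \sqrt{12} \cdot 111\right) - -18972} = \sqrt{\left(127 + 12321 + 2 \sqrt{3} \cdot 111\right) + 18972} = \sqrt{\left(127 + 12321 + 222 \sqrt{3}\right) + 18972} = \sqrt{\left(12448 + 222 \sqrt{3}\right) + 18972} = \sqrt{31420 + 222 \sqrt{3}}$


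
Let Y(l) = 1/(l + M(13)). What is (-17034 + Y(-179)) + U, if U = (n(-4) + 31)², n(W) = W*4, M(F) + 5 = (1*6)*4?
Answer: -2689441/160 ≈ -16809.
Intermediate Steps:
M(F) = 19 (M(F) = -5 + (1*6)*4 = -5 + 6*4 = -5 + 24 = 19)
n(W) = 4*W
Y(l) = 1/(19 + l) (Y(l) = 1/(l + 19) = 1/(19 + l))
U = 225 (U = (4*(-4) + 31)² = (-16 + 31)² = 15² = 225)
(-17034 + Y(-179)) + U = (-17034 + 1/(19 - 179)) + 225 = (-17034 + 1/(-160)) + 225 = (-17034 - 1/160) + 225 = -2725441/160 + 225 = -2689441/160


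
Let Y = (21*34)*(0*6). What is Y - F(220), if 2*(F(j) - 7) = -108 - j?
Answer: 157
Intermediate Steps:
F(j) = -47 - j/2 (F(j) = 7 + (-108 - j)/2 = 7 + (-54 - j/2) = -47 - j/2)
Y = 0 (Y = 714*0 = 0)
Y - F(220) = 0 - (-47 - 1/2*220) = 0 - (-47 - 110) = 0 - 1*(-157) = 0 + 157 = 157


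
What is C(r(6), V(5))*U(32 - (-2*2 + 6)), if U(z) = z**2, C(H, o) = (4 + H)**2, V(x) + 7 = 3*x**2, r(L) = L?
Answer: 90000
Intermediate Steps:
V(x) = -7 + 3*x**2
C(r(6), V(5))*U(32 - (-2*2 + 6)) = (4 + 6)**2*(32 - (-2*2 + 6))**2 = 10**2*(32 - (-4 + 6))**2 = 100*(32 - 1*2)**2 = 100*(32 - 2)**2 = 100*30**2 = 100*900 = 90000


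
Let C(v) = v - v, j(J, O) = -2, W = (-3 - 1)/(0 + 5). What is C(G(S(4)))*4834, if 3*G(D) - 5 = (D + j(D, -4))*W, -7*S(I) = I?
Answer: 0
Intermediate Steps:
W = -⅘ (W = -4/5 = -4*⅕ = -⅘ ≈ -0.80000)
S(I) = -I/7
G(D) = 11/5 - 4*D/15 (G(D) = 5/3 + ((D - 2)*(-⅘))/3 = 5/3 + ((-2 + D)*(-⅘))/3 = 5/3 + (8/5 - 4*D/5)/3 = 5/3 + (8/15 - 4*D/15) = 11/5 - 4*D/15)
C(v) = 0
C(G(S(4)))*4834 = 0*4834 = 0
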